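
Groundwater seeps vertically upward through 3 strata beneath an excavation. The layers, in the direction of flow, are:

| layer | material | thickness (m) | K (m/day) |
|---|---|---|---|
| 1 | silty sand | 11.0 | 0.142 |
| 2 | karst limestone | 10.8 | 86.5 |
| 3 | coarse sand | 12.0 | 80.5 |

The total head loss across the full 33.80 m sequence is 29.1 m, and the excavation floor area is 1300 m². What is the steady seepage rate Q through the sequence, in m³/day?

487

Flow is perpendicular to layering, so the layers act in series and the equivalent K is the thickness-weighted harmonic mean.
Total thickness L = 11.0 + 10.8 + 12.0 = 33.80 m.
Σ(b_i/K_i) = 11.0/0.142 + 10.8/86.5 + 12.0/80.5 = 77.74 d.
K_eq = L / Σ(b_i/K_i) = 33.80 / 77.74 = 0.4348 m/day.
Q = K_eq · A · (Δh/L) = 0.4348 × 1300 × (29.1/33.80) = 486.6 m³/day.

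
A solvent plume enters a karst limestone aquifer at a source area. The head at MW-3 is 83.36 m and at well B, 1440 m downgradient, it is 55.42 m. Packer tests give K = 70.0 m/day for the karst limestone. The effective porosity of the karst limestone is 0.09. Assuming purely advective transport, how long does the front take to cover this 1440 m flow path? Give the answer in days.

Hydraulic gradient i = (83.36 − 55.42) / 1440 = 27.94 / 1440 = 0.01940.
Darcy flux q = K · i = 70.00 × 0.01940 = 1.358 m/day.
Seepage velocity v = q / n_e = 1.358 / 0.09 = 15.09 m/day.
Travel time t = L / v = 1440 / 15.09 = 95.42 days.

95.4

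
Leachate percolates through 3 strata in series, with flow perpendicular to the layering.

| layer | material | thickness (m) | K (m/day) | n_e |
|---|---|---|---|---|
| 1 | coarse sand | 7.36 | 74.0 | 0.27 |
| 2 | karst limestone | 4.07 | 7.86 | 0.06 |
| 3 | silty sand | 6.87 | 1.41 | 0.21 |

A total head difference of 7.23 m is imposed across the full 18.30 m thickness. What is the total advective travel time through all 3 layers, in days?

2.79

With flow normal to the layers, continuity requires the same specific discharge q through every layer.
Σ(b_i/K_i) = 7.36/74.0 + 4.07/7.86 + 6.87/1.41 = 5.490 d.
q = Δh / Σ(b_i/K_i) = 7.23 / 5.490 = 1.317 m/day.
In each layer the seepage velocity is v_i = q/n_i, so the layer transit time is t_i = b_i·n_i / q:
  layer 1 (coarse sand): t_1 = 7.36 × 0.27 / 1.317 = 1.509 d
  layer 2 (karst limestone): t_2 = 4.07 × 0.06 / 1.317 = 0.1854 d
  layer 3 (silty sand): t_3 = 6.87 × 0.21 / 1.317 = 1.095 d
Total t = Σ t_i = 2.790 days.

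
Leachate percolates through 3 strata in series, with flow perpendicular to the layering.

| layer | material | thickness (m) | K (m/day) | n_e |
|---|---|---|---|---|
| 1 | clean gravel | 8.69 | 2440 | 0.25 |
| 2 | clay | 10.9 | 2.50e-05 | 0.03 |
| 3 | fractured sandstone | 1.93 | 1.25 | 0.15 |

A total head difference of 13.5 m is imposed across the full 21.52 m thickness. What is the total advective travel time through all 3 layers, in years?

With flow normal to the layers, continuity requires the same specific discharge q through every layer.
Σ(b_i/K_i) = 8.69/2440 + 10.9/2.50e-05 + 1.93/1.25 = 4.360e+05 d.
q = Δh / Σ(b_i/K_i) = 13.5 / 4.360e+05 = 3.096e-05 m/day.
In each layer the seepage velocity is v_i = q/n_i, so the layer transit time is t_i = b_i·n_i / q:
  layer 1 (clean gravel): t_1 = 8.69 × 0.25 / 3.096e-05 = 70164 d
  layer 2 (clay): t_2 = 10.9 × 0.03 / 3.096e-05 = 10561 d
  layer 3 (fractured sandstone): t_3 = 1.93 × 0.15 / 3.096e-05 = 9350 d
Total t = Σ t_i = 90075 days = 246.6 years.

247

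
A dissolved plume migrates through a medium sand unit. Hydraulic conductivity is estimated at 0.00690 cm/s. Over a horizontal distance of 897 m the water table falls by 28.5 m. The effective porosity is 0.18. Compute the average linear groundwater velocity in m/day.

Convert K: 0.00690 cm/s × 864 = 5.962 m/day.
Hydraulic gradient i = Δh / L = 28.5 / 897 = 0.03177.
Darcy flux q = K · i = 5.962 × 0.03177 = 0.1894 m/day.
Seepage velocity v = q / n_e = 0.1894 / 0.18 = 1.052 m/day.

1.05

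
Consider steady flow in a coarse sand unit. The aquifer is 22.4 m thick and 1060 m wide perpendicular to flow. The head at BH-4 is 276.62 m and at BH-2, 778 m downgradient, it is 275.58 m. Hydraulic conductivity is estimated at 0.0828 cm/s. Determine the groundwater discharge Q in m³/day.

Convert K: 0.0828 cm/s × 864 = 71.54 m/day.
Cross-sectional area A = 1060 × 22.4 = 23744 m².
Hydraulic gradient i = (276.62 − 275.58) / 778 = 1.04 / 778 = 0.001337.
Darcy's law: Q = K · A · i = 71.54 × 23744 × 0.001337 = 2271 m³/day.

2270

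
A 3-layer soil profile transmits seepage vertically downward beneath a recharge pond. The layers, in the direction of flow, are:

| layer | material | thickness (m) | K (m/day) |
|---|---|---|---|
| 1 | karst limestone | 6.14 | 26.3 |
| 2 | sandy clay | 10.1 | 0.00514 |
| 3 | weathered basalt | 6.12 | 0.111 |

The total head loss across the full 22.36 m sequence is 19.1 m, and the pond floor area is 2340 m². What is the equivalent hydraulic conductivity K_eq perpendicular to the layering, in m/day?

0.0111

Flow is perpendicular to layering, so the layers act in series and the equivalent K is the thickness-weighted harmonic mean.
Total thickness L = 6.14 + 10.1 + 6.12 = 22.36 m.
Σ(b_i/K_i) = 6.14/26.3 + 10.1/0.00514 + 6.12/0.111 = 2020 d.
K_eq = L / Σ(b_i/K_i) = 22.36 / 2020 = 0.01107 m/day.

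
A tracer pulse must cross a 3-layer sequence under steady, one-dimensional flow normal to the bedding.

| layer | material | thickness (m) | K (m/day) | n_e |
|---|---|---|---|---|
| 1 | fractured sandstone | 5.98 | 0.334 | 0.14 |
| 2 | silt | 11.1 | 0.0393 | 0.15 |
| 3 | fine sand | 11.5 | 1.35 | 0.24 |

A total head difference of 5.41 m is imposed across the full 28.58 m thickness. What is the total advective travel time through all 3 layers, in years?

With flow normal to the layers, continuity requires the same specific discharge q through every layer.
Σ(b_i/K_i) = 5.98/0.334 + 11.1/0.0393 + 11.5/1.35 = 308.9 d.
q = Δh / Σ(b_i/K_i) = 5.41 / 308.9 = 0.01752 m/day.
In each layer the seepage velocity is v_i = q/n_i, so the layer transit time is t_i = b_i·n_i / q:
  layer 1 (fractured sandstone): t_1 = 5.98 × 0.14 / 0.01752 = 47.80 d
  layer 2 (silt): t_2 = 11.1 × 0.15 / 0.01752 = 95.06 d
  layer 3 (fine sand): t_3 = 11.5 × 0.24 / 0.01752 = 157.6 d
Total t = Σ t_i = 300.4 days = 0.8225 years.

0.823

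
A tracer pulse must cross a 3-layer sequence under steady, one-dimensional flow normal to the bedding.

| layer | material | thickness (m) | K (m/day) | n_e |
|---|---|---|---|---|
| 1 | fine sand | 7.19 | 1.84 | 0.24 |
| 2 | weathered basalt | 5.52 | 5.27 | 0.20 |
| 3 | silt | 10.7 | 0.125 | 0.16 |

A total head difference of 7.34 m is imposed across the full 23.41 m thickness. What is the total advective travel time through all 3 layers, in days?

With flow normal to the layers, continuity requires the same specific discharge q through every layer.
Σ(b_i/K_i) = 7.19/1.84 + 5.52/5.27 + 10.7/0.125 = 90.56 d.
q = Δh / Σ(b_i/K_i) = 7.34 / 90.56 = 0.08106 m/day.
In each layer the seepage velocity is v_i = q/n_i, so the layer transit time is t_i = b_i·n_i / q:
  layer 1 (fine sand): t_1 = 7.19 × 0.24 / 0.08106 = 21.29 d
  layer 2 (weathered basalt): t_2 = 5.52 × 0.20 / 0.08106 = 13.62 d
  layer 3 (silt): t_3 = 10.7 × 0.16 / 0.08106 = 21.12 d
Total t = Σ t_i = 56.03 days.

56.0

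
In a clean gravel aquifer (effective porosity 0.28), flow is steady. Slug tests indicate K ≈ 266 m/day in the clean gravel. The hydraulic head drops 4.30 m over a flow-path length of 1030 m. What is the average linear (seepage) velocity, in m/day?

3.97

Hydraulic gradient i = Δh / L = 4.30 / 1030 = 0.004175.
Darcy flux q = K · i = 266.0 × 0.004175 = 1.110 m/day.
Seepage velocity v = q / n_e = 1.110 / 0.28 = 3.966 m/day.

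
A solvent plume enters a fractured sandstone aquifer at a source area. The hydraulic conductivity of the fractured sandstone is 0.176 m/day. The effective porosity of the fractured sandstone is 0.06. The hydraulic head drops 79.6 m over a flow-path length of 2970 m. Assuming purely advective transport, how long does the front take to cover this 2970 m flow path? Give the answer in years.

103

Hydraulic gradient i = Δh / L = 79.6 / 2970 = 0.02680.
Darcy flux q = K · i = 0.1760 × 0.02680 = 0.004717 m/day.
Seepage velocity v = q / n_e = 0.004717 / 0.06 = 0.07862 m/day.
Travel time t = L / v = 2970 / 0.07862 = 37778 days = 103.4 years.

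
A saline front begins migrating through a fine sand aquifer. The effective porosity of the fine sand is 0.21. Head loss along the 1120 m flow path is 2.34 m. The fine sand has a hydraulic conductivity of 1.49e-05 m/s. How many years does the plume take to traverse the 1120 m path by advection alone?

239

Convert K: 1.49e-05 m/s × 86400 = 1.287 m/day.
Hydraulic gradient i = Δh / L = 2.34 / 1120 = 0.002089.
Darcy flux q = K · i = 1.287 × 0.002089 = 0.002690 m/day.
Seepage velocity v = q / n_e = 0.002690 / 0.21 = 0.01281 m/day.
Travel time t = L / v = 1120 / 0.01281 = 87446 days = 239.4 years.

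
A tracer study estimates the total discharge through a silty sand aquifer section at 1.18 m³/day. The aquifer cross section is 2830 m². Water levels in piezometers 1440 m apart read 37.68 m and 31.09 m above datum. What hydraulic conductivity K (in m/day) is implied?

Hydraulic gradient i = (37.68 − 31.09) / 1440 = 6.59 / 1440 = 0.004576.
From Q = K·A·i, K = Q / (A·i) = 1.18 / (2830 × 0.004576) = 0.09111 m/day.

0.0911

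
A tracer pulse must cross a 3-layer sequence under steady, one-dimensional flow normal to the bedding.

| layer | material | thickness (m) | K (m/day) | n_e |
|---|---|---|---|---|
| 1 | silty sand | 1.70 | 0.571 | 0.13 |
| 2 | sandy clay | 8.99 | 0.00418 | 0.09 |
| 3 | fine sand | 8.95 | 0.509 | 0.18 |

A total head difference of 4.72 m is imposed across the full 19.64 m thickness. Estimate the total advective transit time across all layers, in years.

With flow normal to the layers, continuity requires the same specific discharge q through every layer.
Σ(b_i/K_i) = 1.70/0.571 + 8.99/0.00418 + 8.95/0.509 = 2171 d.
q = Δh / Σ(b_i/K_i) = 4.72 / 2171 = 0.002174 m/day.
In each layer the seepage velocity is v_i = q/n_i, so the layer transit time is t_i = b_i·n_i / q:
  layer 1 (silty sand): t_1 = 1.70 × 0.13 / 0.002174 = 101.7 d
  layer 2 (sandy clay): t_2 = 8.99 × 0.09 / 0.002174 = 372.2 d
  layer 3 (fine sand): t_3 = 8.95 × 0.18 / 0.002174 = 741.1 d
Total t = Σ t_i = 1215 days = 3.326 years.

3.33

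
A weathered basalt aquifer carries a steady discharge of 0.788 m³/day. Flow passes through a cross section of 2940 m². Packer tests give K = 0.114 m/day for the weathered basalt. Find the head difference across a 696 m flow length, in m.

1.64

From Q = K·A·i, i = Q / (K·A) = 0.788 / (0.1140 × 2940) = 0.002351.
Head loss Δh = i · L = 0.002351 × 696 = 1.636 m.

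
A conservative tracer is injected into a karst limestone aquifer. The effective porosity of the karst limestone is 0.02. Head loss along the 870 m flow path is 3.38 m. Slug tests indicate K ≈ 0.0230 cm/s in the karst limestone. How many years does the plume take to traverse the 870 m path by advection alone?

Convert K: 0.0230 cm/s × 864 = 19.87 m/day.
Hydraulic gradient i = Δh / L = 3.38 / 870 = 0.003885.
Darcy flux q = K · i = 19.87 × 0.003885 = 0.07720 m/day.
Seepage velocity v = q / n_e = 0.07720 / 0.02 = 3.860 m/day.
Travel time t = L / v = 870 / 3.860 = 225.4 days = 0.6170 years.

0.617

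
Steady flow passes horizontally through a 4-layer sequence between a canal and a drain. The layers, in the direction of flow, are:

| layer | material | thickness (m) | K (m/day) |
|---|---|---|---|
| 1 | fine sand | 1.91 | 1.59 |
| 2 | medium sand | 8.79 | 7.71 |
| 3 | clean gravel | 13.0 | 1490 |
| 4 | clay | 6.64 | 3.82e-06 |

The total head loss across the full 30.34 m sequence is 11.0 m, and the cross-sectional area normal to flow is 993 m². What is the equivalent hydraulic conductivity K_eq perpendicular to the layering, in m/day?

Flow is perpendicular to layering, so the layers act in series and the equivalent K is the thickness-weighted harmonic mean.
Total thickness L = 1.91 + 8.79 + 13.0 + 6.64 = 30.34 m.
Σ(b_i/K_i) = 1.91/1.59 + 8.79/7.71 + 13.0/1490 + 6.64/3.82e-06 = 1.738e+06 d.
K_eq = L / Σ(b_i/K_i) = 30.34 / 1.738e+06 = 1.745e-05 m/day.

1.75e-05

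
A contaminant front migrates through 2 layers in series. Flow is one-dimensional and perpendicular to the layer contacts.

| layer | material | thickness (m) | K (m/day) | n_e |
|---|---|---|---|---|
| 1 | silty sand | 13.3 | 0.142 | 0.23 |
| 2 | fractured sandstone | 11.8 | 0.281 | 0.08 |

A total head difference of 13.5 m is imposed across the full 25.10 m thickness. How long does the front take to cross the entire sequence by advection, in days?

40.2

With flow normal to the layers, continuity requires the same specific discharge q through every layer.
Σ(b_i/K_i) = 13.3/0.142 + 11.8/0.281 = 135.7 d.
q = Δh / Σ(b_i/K_i) = 13.5 / 135.7 = 0.09952 m/day.
In each layer the seepage velocity is v_i = q/n_i, so the layer transit time is t_i = b_i·n_i / q:
  layer 1 (silty sand): t_1 = 13.3 × 0.23 / 0.09952 = 30.74 d
  layer 2 (fractured sandstone): t_2 = 11.8 × 0.08 / 0.09952 = 9.486 d
Total t = Σ t_i = 40.22 days.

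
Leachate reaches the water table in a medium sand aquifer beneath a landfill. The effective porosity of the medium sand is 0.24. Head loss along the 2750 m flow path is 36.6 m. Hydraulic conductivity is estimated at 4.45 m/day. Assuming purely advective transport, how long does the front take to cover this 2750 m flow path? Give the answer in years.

Hydraulic gradient i = Δh / L = 36.6 / 2750 = 0.01331.
Darcy flux q = K · i = 4.450 × 0.01331 = 0.05923 m/day.
Seepage velocity v = q / n_e = 0.05923 / 0.24 = 0.2468 m/day.
Travel time t = L / v = 2750 / 0.2468 = 11144 days = 30.51 years.

30.5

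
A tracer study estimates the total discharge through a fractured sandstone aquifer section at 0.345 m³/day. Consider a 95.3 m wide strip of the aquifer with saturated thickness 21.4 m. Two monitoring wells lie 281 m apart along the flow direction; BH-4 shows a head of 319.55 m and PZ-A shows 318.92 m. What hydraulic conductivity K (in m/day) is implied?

Cross-sectional area A = 95.3 × 21.4 = 2039 m².
Hydraulic gradient i = (319.55 − 318.92) / 281 = 0.63 / 281 = 0.002242.
From Q = K·A·i, K = Q / (A·i) = 0.345 / (2039 × 0.002242) = 0.07545 m/day.

0.0755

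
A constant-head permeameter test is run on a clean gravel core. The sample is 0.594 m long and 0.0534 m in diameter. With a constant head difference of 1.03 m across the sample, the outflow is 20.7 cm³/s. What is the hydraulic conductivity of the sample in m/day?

461

Cross-sectional area A = π·(d/2)² = π × (0.0534/2)² = 0.002240 m².
Convert discharge: 20.7 cm³/s = 2.070e-05 m³/s.
Darcy's law rearranged: K = Q·L / (A·Δh) = 2.070e-05 × 0.594 / (0.002240 × 1.03) = 0.005330 m/s = 460.5 m/day.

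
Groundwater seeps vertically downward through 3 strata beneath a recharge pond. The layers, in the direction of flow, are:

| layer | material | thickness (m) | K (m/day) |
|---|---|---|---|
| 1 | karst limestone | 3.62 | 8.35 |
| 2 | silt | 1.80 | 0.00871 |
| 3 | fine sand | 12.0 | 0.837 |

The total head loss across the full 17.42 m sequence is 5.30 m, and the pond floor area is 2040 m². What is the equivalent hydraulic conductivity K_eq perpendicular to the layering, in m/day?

Flow is perpendicular to layering, so the layers act in series and the equivalent K is the thickness-weighted harmonic mean.
Total thickness L = 3.62 + 1.80 + 12.0 = 17.42 m.
Σ(b_i/K_i) = 3.62/8.35 + 1.80/0.00871 + 12.0/0.837 = 221.4 d.
K_eq = L / Σ(b_i/K_i) = 17.42 / 221.4 = 0.07867 m/day.

0.0787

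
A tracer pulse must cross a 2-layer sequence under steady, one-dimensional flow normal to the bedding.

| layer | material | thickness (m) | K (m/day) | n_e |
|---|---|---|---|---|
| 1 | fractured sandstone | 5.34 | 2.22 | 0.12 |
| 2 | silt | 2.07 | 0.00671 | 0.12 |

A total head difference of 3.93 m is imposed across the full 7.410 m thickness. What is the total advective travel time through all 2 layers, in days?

70.3

With flow normal to the layers, continuity requires the same specific discharge q through every layer.
Σ(b_i/K_i) = 5.34/2.22 + 2.07/0.00671 = 310.9 d.
q = Δh / Σ(b_i/K_i) = 3.93 / 310.9 = 0.01264 m/day.
In each layer the seepage velocity is v_i = q/n_i, so the layer transit time is t_i = b_i·n_i / q:
  layer 1 (fractured sandstone): t_1 = 5.34 × 0.12 / 0.01264 = 50.69 d
  layer 2 (silt): t_2 = 2.07 × 0.12 / 0.01264 = 19.65 d
Total t = Σ t_i = 70.34 days.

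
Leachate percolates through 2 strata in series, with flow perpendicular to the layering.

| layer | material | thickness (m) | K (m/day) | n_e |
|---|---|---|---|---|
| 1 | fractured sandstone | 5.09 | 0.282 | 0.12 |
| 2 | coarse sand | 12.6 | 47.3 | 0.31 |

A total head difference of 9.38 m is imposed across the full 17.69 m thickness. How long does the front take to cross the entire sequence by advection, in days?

With flow normal to the layers, continuity requires the same specific discharge q through every layer.
Σ(b_i/K_i) = 5.09/0.282 + 12.6/47.3 = 18.32 d.
q = Δh / Σ(b_i/K_i) = 9.38 / 18.32 = 0.5121 m/day.
In each layer the seepage velocity is v_i = q/n_i, so the layer transit time is t_i = b_i·n_i / q:
  layer 1 (fractured sandstone): t_1 = 5.09 × 0.12 / 0.5121 = 1.193 d
  layer 2 (coarse sand): t_2 = 12.6 × 0.31 / 0.5121 = 7.627 d
Total t = Σ t_i = 8.820 days.

8.82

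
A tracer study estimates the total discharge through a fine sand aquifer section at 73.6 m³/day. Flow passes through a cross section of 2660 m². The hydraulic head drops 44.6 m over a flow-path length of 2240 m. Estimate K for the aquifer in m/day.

1.39

Hydraulic gradient i = Δh / L = 44.6 / 2240 = 0.01991.
From Q = K·A·i, K = Q / (A·i) = 73.6 / (2660 × 0.01991) = 1.390 m/day.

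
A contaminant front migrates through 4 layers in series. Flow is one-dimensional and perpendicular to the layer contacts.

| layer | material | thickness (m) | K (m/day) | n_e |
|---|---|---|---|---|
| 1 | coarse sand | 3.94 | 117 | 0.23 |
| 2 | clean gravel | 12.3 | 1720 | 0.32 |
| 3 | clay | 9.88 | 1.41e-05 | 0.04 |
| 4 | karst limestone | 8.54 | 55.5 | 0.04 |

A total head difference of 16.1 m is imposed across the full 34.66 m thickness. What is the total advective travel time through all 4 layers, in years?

665

With flow normal to the layers, continuity requires the same specific discharge q through every layer.
Σ(b_i/K_i) = 3.94/117 + 12.3/1720 + 9.88/1.41e-05 + 8.54/55.5 = 7.007e+05 d.
q = Δh / Σ(b_i/K_i) = 16.1 / 7.007e+05 = 2.298e-05 m/day.
In each layer the seepage velocity is v_i = q/n_i, so the layer transit time is t_i = b_i·n_i / q:
  layer 1 (coarse sand): t_1 = 3.94 × 0.23 / 2.298e-05 = 39440 d
  layer 2 (clean gravel): t_2 = 12.3 × 0.32 / 2.298e-05 = 1.713e+05 d
  layer 3 (clay): t_3 = 9.88 × 0.04 / 2.298e-05 = 17200 d
  layer 4 (karst limestone): t_4 = 8.54 × 0.04 / 2.298e-05 = 14867 d
Total t = Σ t_i = 2.428e+05 days = 664.8 years.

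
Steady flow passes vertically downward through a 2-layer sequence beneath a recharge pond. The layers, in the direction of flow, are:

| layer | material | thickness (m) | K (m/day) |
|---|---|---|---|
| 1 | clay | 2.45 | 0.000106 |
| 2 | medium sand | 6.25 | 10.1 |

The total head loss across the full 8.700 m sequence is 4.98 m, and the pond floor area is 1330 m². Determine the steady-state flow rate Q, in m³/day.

Flow is perpendicular to layering, so the layers act in series and the equivalent K is the thickness-weighted harmonic mean.
Total thickness L = 2.45 + 6.25 = 8.700 m.
Σ(b_i/K_i) = 2.45/0.000106 + 6.25/10.1 = 23114 d.
K_eq = L / Σ(b_i/K_i) = 8.700 / 23114 = 0.0003764 m/day.
Q = K_eq · A · (Δh/L) = 0.0003764 × 1330 × (4.98/8.700) = 0.2866 m³/day.

0.287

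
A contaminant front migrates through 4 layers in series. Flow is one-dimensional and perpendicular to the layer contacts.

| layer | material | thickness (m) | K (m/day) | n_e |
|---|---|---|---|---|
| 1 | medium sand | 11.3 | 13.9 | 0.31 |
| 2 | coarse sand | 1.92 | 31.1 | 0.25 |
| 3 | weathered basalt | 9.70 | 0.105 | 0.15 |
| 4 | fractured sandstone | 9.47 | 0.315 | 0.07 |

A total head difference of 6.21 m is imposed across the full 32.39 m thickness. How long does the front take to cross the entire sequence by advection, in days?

With flow normal to the layers, continuity requires the same specific discharge q through every layer.
Σ(b_i/K_i) = 11.3/13.9 + 1.92/31.1 + 9.70/0.105 + 9.47/0.315 = 123.3 d.
q = Δh / Σ(b_i/K_i) = 6.21 / 123.3 = 0.05036 m/day.
In each layer the seepage velocity is v_i = q/n_i, so the layer transit time is t_i = b_i·n_i / q:
  layer 1 (medium sand): t_1 = 11.3 × 0.31 / 0.05036 = 69.56 d
  layer 2 (coarse sand): t_2 = 1.92 × 0.25 / 0.05036 = 9.532 d
  layer 3 (weathered basalt): t_3 = 9.70 × 0.15 / 0.05036 = 28.89 d
  layer 4 (fractured sandstone): t_4 = 9.47 × 0.07 / 0.05036 = 13.16 d
Total t = Σ t_i = 121.2 days.

121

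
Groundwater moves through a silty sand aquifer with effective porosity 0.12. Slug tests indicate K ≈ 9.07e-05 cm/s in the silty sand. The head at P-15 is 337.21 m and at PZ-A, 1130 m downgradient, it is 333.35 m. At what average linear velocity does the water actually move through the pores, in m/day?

Convert K: 9.07e-05 cm/s × 864 = 0.07836 m/day.
Hydraulic gradient i = (337.21 − 333.35) / 1130 = 3.86 / 1130 = 0.003416.
Darcy flux q = K · i = 0.07836 × 0.003416 = 0.0002677 m/day.
Seepage velocity v = q / n_e = 0.0002677 / 0.12 = 0.002231 m/day.

0.00223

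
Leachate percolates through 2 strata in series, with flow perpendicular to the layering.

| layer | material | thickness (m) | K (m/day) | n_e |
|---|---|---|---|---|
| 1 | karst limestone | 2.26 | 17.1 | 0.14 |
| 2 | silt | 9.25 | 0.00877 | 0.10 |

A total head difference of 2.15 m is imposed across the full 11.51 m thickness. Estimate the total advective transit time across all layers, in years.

With flow normal to the layers, continuity requires the same specific discharge q through every layer.
Σ(b_i/K_i) = 2.26/17.1 + 9.25/0.00877 = 1055 d.
q = Δh / Σ(b_i/K_i) = 2.15 / 1055 = 0.002038 m/day.
In each layer the seepage velocity is v_i = q/n_i, so the layer transit time is t_i = b_i·n_i / q:
  layer 1 (karst limestone): t_1 = 2.26 × 0.14 / 0.002038 = 155.2 d
  layer 2 (silt): t_2 = 9.25 × 0.10 / 0.002038 = 453.8 d
Total t = Σ t_i = 609.1 days = 1.668 years.

1.67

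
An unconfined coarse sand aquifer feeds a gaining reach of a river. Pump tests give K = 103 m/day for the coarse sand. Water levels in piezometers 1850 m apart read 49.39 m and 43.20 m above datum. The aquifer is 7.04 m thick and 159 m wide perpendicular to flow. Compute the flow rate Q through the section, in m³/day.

386

Cross-sectional area A = 159 × 7.04 = 1119 m².
Hydraulic gradient i = (49.39 − 43.20) / 1850 = 6.19 / 1850 = 0.003346.
Darcy's law: Q = K · A · i = 103.0 × 1119 × 0.003346 = 385.8 m³/day.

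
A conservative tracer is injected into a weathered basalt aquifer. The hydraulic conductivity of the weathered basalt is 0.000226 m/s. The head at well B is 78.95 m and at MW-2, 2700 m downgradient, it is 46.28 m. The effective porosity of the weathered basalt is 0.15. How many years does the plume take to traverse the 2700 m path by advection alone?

4.69

Convert K: 0.000226 m/s × 86400 = 19.53 m/day.
Hydraulic gradient i = (78.95 − 46.28) / 2700 = 32.67 / 2700 = 0.01210.
Darcy flux q = K · i = 19.53 × 0.01210 = 0.2363 m/day.
Seepage velocity v = q / n_e = 0.2363 / 0.15 = 1.575 m/day.
Travel time t = L / v = 2700 / 1.575 = 1714 days = 4.693 years.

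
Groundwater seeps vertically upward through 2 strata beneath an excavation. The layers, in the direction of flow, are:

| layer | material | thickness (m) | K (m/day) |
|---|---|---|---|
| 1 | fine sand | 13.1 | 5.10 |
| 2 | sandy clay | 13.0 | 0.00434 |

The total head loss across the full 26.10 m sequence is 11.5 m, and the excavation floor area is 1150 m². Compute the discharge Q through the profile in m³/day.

Flow is perpendicular to layering, so the layers act in series and the equivalent K is the thickness-weighted harmonic mean.
Total thickness L = 13.1 + 13.0 = 26.10 m.
Σ(b_i/K_i) = 13.1/5.10 + 13.0/0.00434 = 2998 d.
K_eq = L / Σ(b_i/K_i) = 26.10 / 2998 = 0.008706 m/day.
Q = K_eq · A · (Δh/L) = 0.008706 × 1150 × (11.5/26.10) = 4.411 m³/day.

4.41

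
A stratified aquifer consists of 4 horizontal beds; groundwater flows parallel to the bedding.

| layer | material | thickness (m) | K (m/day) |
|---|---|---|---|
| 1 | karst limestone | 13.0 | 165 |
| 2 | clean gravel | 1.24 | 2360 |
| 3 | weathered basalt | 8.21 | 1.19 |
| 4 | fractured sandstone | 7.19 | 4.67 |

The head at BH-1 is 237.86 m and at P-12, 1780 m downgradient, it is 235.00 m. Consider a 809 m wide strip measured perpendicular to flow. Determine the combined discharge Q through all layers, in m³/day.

6650

Flow is parallel to layering, so each bed carries its own Darcy discharge and the transmissivities add.
Σ(K_i·b_i) = 165×13.0 + 2360×1.24 + 1.19×8.21 + 4.67×7.19 = 5115 m²/day.
Hydraulic gradient i = (237.86 − 235.00) / 1780 = 2.86 / 1780 = 0.001607.
Q = Σ(K_i·b_i) · W · i = 5115 × 809 × 0.001607 = 6648 m³/day.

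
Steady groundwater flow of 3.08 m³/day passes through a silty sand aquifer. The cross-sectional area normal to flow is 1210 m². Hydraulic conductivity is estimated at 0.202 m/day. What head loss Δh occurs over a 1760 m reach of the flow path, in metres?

From Q = K·A·i, i = Q / (K·A) = 3.08 / (0.2020 × 1210) = 0.01260.
Head loss Δh = i · L = 0.01260 × 1760 = 22.18 m.

22.2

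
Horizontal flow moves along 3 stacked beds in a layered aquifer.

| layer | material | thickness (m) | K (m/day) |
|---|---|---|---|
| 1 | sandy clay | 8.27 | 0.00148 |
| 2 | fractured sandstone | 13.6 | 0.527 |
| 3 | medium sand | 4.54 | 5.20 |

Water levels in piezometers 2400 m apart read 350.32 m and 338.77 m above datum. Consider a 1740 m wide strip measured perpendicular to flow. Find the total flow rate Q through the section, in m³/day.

258

Flow is parallel to layering, so each bed carries its own Darcy discharge and the transmissivities add.
Σ(K_i·b_i) = 0.00148×8.27 + 0.527×13.6 + 5.20×4.54 = 30.79 m²/day.
Hydraulic gradient i = (350.32 − 338.77) / 2400 = 11.55 / 2400 = 0.004812.
Q = Σ(K_i·b_i) · W · i = 30.79 × 1740 × 0.004812 = 257.8 m³/day.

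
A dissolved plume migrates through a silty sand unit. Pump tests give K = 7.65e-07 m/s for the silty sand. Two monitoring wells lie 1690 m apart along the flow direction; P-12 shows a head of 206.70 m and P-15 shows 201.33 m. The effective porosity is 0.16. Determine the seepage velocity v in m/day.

0.00131

Convert K: 7.65e-07 m/s × 86400 = 0.06610 m/day.
Hydraulic gradient i = (206.70 − 201.33) / 1690 = 5.37 / 1690 = 0.003178.
Darcy flux q = K · i = 0.06610 × 0.003178 = 0.0002100 m/day.
Seepage velocity v = q / n_e = 0.0002100 / 0.16 = 0.001313 m/day.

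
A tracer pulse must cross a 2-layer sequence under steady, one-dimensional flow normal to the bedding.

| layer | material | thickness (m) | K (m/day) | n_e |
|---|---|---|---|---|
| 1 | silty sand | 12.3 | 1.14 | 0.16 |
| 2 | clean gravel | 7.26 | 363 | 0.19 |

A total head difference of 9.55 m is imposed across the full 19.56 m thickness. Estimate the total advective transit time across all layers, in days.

3.79

With flow normal to the layers, continuity requires the same specific discharge q through every layer.
Σ(b_i/K_i) = 12.3/1.14 + 7.26/363 = 10.81 d.
q = Δh / Σ(b_i/K_i) = 9.55 / 10.81 = 0.8835 m/day.
In each layer the seepage velocity is v_i = q/n_i, so the layer transit time is t_i = b_i·n_i / q:
  layer 1 (silty sand): t_1 = 12.3 × 0.16 / 0.8835 = 2.228 d
  layer 2 (clean gravel): t_2 = 7.26 × 0.19 / 0.8835 = 1.561 d
Total t = Σ t_i = 3.789 days.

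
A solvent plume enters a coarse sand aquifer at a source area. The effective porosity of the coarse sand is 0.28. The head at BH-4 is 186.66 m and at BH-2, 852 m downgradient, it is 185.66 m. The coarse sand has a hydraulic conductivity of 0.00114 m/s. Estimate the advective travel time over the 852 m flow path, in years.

5.65

Convert K: 0.00114 m/s × 86400 = 98.50 m/day.
Hydraulic gradient i = (186.66 − 185.66) / 852 = 1 / 852 = 0.001174.
Darcy flux q = K · i = 98.50 × 0.001174 = 0.1156 m/day.
Seepage velocity v = q / n_e = 0.1156 / 0.28 = 0.4129 m/day.
Travel time t = L / v = 852 / 0.4129 = 2064 days = 5.650 years.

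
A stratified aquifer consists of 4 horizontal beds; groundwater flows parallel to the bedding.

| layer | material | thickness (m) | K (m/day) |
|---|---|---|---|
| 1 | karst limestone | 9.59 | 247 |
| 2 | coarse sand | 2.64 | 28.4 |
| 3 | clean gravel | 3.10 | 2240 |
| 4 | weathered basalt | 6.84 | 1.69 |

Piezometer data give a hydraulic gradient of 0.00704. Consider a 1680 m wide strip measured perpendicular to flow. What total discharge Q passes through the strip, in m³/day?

Flow is parallel to layering, so each bed carries its own Darcy discharge and the transmissivities add.
Σ(K_i·b_i) = 247×9.59 + 28.4×2.64 + 2240×3.10 + 1.69×6.84 = 9399 m²/day.
Hydraulic gradient i = 0.00704.
Q = Σ(K_i·b_i) · W · i = 9399 × 1680 × 0.007040 = 1.112e+05 m³/day.

111000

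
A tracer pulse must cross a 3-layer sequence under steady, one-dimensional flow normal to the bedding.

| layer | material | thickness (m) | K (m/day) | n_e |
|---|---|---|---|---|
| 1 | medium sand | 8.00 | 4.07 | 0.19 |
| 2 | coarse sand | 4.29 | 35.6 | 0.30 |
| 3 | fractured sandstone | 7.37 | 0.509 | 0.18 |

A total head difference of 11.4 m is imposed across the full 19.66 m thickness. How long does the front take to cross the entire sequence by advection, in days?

With flow normal to the layers, continuity requires the same specific discharge q through every layer.
Σ(b_i/K_i) = 8.00/4.07 + 4.29/35.6 + 7.37/0.509 = 16.57 d.
q = Δh / Σ(b_i/K_i) = 11.4 / 16.57 = 0.6882 m/day.
In each layer the seepage velocity is v_i = q/n_i, so the layer transit time is t_i = b_i·n_i / q:
  layer 1 (medium sand): t_1 = 8.00 × 0.19 / 0.6882 = 2.209 d
  layer 2 (coarse sand): t_2 = 4.29 × 0.30 / 0.6882 = 1.870 d
  layer 3 (fractured sandstone): t_3 = 7.37 × 0.18 / 0.6882 = 1.928 d
Total t = Σ t_i = 6.007 days.

6.01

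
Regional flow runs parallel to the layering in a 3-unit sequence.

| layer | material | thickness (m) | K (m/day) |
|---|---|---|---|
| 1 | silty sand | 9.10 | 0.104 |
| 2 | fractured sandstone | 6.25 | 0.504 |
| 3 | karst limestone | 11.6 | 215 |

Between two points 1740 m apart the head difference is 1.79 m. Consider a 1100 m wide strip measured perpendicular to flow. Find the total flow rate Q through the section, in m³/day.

2830

Flow is parallel to layering, so each bed carries its own Darcy discharge and the transmissivities add.
Σ(K_i·b_i) = 0.104×9.10 + 0.504×6.25 + 215×11.6 = 2498 m²/day.
Hydraulic gradient i = Δh / L = 1.79 / 1740 = 0.001029.
Q = Σ(K_i·b_i) · W · i = 2498 × 1100 × 0.001029 = 2827 m³/day.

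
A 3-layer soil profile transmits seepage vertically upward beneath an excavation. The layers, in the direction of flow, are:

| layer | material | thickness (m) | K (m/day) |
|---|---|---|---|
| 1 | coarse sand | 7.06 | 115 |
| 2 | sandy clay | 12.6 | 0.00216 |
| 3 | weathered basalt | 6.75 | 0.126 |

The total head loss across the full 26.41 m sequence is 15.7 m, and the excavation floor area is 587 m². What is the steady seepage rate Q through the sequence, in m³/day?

1.57

Flow is perpendicular to layering, so the layers act in series and the equivalent K is the thickness-weighted harmonic mean.
Total thickness L = 7.06 + 12.6 + 6.75 = 26.41 m.
Σ(b_i/K_i) = 7.06/115 + 12.6/0.00216 + 6.75/0.126 = 5887 d.
K_eq = L / Σ(b_i/K_i) = 26.41 / 5887 = 0.004486 m/day.
Q = K_eq · A · (Δh/L) = 0.004486 × 587 × (15.7/26.41) = 1.565 m³/day.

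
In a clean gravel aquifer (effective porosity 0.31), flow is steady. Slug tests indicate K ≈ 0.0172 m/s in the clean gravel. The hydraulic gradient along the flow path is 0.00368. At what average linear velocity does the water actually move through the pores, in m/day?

Convert K: 0.0172 m/s × 86400 = 1486 m/day.
Hydraulic gradient i = 0.00368.
Darcy flux q = K · i = 1486 × 0.003680 = 5.469 m/day.
Seepage velocity v = q / n_e = 5.469 / 0.31 = 17.64 m/day.

17.6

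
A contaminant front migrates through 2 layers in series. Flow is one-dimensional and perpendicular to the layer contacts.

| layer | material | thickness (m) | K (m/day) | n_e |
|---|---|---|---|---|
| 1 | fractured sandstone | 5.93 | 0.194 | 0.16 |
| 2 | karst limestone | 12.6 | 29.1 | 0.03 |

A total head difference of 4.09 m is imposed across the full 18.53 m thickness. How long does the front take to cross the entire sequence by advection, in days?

10.1

With flow normal to the layers, continuity requires the same specific discharge q through every layer.
Σ(b_i/K_i) = 5.93/0.194 + 12.6/29.1 = 31.00 d.
q = Δh / Σ(b_i/K_i) = 4.09 / 31.00 = 0.1319 m/day.
In each layer the seepage velocity is v_i = q/n_i, so the layer transit time is t_i = b_i·n_i / q:
  layer 1 (fractured sandstone): t_1 = 5.93 × 0.16 / 0.1319 = 7.191 d
  layer 2 (karst limestone): t_2 = 12.6 × 0.03 / 0.1319 = 2.865 d
Total t = Σ t_i = 10.06 days.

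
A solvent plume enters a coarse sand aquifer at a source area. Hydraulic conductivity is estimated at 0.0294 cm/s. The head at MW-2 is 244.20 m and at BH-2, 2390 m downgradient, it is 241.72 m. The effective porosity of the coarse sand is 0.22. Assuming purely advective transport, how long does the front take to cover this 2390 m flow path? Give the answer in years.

54.6

Convert K: 0.0294 cm/s × 864 = 25.40 m/day.
Hydraulic gradient i = (244.20 − 241.72) / 2390 = 2.48 / 2390 = 0.001038.
Darcy flux q = K · i = 25.40 × 0.001038 = 0.02636 m/day.
Seepage velocity v = q / n_e = 0.02636 / 0.22 = 0.1198 m/day.
Travel time t = L / v = 2390 / 0.1198 = 19948 days = 54.62 years.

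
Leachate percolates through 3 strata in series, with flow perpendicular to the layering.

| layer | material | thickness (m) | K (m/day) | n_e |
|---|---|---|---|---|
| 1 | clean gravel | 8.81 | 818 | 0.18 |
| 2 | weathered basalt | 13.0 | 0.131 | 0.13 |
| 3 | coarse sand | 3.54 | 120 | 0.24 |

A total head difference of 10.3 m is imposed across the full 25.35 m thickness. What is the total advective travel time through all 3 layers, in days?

39.8

With flow normal to the layers, continuity requires the same specific discharge q through every layer.
Σ(b_i/K_i) = 8.81/818 + 13.0/0.131 + 3.54/120 = 99.28 d.
q = Δh / Σ(b_i/K_i) = 10.3 / 99.28 = 0.1038 m/day.
In each layer the seepage velocity is v_i = q/n_i, so the layer transit time is t_i = b_i·n_i / q:
  layer 1 (clean gravel): t_1 = 8.81 × 0.18 / 0.1038 = 15.28 d
  layer 2 (weathered basalt): t_2 = 13.0 × 0.13 / 0.1038 = 16.29 d
  layer 3 (coarse sand): t_3 = 3.54 × 0.24 / 0.1038 = 8.189 d
Total t = Σ t_i = 39.76 days.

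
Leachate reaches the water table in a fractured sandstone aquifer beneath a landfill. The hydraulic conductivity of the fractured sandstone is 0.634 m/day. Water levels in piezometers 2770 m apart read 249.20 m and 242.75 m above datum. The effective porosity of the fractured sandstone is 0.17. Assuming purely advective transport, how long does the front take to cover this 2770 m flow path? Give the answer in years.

Hydraulic gradient i = (249.20 − 242.75) / 2770 = 6.45 / 2770 = 0.002329.
Darcy flux q = K · i = 0.6340 × 0.002329 = 0.001476 m/day.
Seepage velocity v = q / n_e = 0.001476 / 0.17 = 0.008684 m/day.
Travel time t = L / v = 2770 / 0.008684 = 3.190e+05 days = 873.3 years.

873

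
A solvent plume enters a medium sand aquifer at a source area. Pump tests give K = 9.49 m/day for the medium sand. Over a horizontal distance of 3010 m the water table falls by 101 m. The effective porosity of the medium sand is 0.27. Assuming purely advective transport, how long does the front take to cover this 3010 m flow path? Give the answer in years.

Hydraulic gradient i = Δh / L = 101 / 3010 = 0.03355.
Darcy flux q = K · i = 9.490 × 0.03355 = 0.3184 m/day.
Seepage velocity v = q / n_e = 0.3184 / 0.27 = 1.179 m/day.
Travel time t = L / v = 3010 / 1.179 = 2552 days = 6.987 years.

6.99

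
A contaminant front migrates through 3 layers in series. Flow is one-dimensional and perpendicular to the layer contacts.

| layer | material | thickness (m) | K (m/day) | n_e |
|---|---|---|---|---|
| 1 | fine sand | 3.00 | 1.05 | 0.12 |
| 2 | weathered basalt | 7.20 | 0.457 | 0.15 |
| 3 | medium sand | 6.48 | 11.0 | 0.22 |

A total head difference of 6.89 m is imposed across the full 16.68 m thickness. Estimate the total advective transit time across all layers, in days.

With flow normal to the layers, continuity requires the same specific discharge q through every layer.
Σ(b_i/K_i) = 3.00/1.05 + 7.20/0.457 + 6.48/11.0 = 19.20 d.
q = Δh / Σ(b_i/K_i) = 6.89 / 19.20 = 0.3588 m/day.
In each layer the seepage velocity is v_i = q/n_i, so the layer transit time is t_i = b_i·n_i / q:
  layer 1 (fine sand): t_1 = 3.00 × 0.12 / 0.3588 = 1.003 d
  layer 2 (weathered basalt): t_2 = 7.20 × 0.15 / 0.3588 = 3.010 d
  layer 3 (medium sand): t_3 = 6.48 × 0.22 / 0.3588 = 3.973 d
Total t = Σ t_i = 7.986 days.

7.99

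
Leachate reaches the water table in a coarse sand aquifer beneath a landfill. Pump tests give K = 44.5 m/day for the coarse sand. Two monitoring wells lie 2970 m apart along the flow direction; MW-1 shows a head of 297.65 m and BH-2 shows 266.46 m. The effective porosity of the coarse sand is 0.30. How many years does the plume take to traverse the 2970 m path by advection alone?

5.22

Hydraulic gradient i = (297.65 − 266.46) / 2970 = 31.19 / 2970 = 0.01050.
Darcy flux q = K · i = 44.50 × 0.01050 = 0.4673 m/day.
Seepage velocity v = q / n_e = 0.4673 / 0.30 = 1.558 m/day.
Travel time t = L / v = 2970 / 1.558 = 1907 days = 5.220 years.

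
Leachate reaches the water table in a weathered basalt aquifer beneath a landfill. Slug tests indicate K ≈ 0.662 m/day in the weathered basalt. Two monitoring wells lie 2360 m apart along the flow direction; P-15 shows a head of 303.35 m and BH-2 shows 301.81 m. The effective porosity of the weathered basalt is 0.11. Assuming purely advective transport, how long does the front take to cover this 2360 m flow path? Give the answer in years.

1650

Hydraulic gradient i = (303.35 − 301.81) / 2360 = 1.54 / 2360 = 0.0006525.
Darcy flux q = K · i = 0.6620 × 0.0006525 = 0.0004320 m/day.
Seepage velocity v = q / n_e = 0.0004320 / 0.11 = 0.003927 m/day.
Travel time t = L / v = 2360 / 0.003927 = 6.009e+05 days = 1645 years.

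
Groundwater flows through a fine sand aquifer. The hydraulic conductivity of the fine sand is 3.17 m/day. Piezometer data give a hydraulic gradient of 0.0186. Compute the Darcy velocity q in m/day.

0.0590

Hydraulic gradient i = 0.0186.
Specific discharge q = K · i = 3.170 × 0.01860 = 0.05896 m/day.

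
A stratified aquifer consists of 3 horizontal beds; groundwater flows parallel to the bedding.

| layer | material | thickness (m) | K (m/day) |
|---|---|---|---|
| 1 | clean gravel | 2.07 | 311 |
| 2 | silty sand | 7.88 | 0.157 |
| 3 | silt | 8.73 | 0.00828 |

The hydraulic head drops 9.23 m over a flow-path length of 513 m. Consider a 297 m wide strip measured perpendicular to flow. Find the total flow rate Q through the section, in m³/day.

3450

Flow is parallel to layering, so each bed carries its own Darcy discharge and the transmissivities add.
Σ(K_i·b_i) = 311×2.07 + 0.157×7.88 + 0.00828×8.73 = 645.1 m²/day.
Hydraulic gradient i = Δh / L = 9.23 / 513 = 0.01799.
Q = Σ(K_i·b_i) · W · i = 645.1 × 297 × 0.01799 = 3447 m³/day.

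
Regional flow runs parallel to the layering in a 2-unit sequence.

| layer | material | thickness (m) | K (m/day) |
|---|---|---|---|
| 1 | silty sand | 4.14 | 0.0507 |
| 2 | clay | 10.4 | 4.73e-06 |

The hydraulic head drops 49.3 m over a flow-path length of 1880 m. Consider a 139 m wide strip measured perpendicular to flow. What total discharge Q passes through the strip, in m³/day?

0.765

Flow is parallel to layering, so each bed carries its own Darcy discharge and the transmissivities add.
Σ(K_i·b_i) = 0.0507×4.14 + 4.73e-06×10.4 = 0.2099 m²/day.
Hydraulic gradient i = Δh / L = 49.3 / 1880 = 0.02622.
Q = Σ(K_i·b_i) · W · i = 0.2099 × 139 × 0.02622 = 0.7653 m³/day.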